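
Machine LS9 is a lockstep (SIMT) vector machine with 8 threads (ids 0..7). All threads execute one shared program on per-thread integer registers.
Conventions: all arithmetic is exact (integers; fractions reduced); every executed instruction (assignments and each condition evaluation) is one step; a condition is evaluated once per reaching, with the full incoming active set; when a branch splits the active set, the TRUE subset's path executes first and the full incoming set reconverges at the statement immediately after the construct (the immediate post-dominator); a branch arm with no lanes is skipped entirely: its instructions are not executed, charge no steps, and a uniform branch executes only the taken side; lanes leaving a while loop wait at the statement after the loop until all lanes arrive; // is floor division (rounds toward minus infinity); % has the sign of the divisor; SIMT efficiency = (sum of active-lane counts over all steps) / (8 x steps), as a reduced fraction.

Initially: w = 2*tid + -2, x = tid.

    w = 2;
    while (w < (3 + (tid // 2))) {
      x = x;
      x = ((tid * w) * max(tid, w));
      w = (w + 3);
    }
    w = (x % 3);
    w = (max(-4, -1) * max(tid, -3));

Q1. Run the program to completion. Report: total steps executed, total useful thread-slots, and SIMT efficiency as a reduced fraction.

Answer: 12 steps, 72 useful, 3/4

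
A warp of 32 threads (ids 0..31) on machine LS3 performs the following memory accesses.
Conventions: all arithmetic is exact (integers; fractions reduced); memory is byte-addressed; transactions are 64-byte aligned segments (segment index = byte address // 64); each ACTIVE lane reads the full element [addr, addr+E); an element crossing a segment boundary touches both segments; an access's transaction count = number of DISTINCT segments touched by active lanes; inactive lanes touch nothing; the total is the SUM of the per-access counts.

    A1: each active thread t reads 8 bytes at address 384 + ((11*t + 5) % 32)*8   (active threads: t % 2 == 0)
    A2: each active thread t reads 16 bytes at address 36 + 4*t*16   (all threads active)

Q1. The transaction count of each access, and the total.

A1: 4 transactions
A2: 32 transactions

Answer: 4,32; total 36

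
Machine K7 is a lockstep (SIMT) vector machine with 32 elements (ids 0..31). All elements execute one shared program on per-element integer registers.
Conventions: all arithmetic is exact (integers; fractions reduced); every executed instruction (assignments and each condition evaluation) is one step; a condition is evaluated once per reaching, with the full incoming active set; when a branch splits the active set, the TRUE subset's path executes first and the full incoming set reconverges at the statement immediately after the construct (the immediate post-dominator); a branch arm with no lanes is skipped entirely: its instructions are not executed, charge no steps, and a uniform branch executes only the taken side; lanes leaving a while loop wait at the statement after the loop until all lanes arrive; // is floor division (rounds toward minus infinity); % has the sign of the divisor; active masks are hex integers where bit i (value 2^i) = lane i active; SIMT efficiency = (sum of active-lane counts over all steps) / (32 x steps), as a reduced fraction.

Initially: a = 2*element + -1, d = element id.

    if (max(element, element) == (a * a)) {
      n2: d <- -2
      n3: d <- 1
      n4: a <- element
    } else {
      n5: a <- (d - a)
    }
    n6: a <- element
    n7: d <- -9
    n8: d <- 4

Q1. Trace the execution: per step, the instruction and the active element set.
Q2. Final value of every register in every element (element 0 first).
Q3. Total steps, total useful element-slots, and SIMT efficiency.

step 0: eval (max(element, element) == (a * a)) 0xffffffff
step 1: d <- -2                      0x00000002
step 2: d <- 1                       0x00000002
step 3: a <- element                 0x00000002
step 4: a <- (d - a)                 0xfffffffd
step 5: a <- element                 0xffffffff
step 6: d <- -9                      0xffffffff
step 7: d <- 4                       0xffffffff

Answer: 8 steps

a: 0,1,2,3,4,5,6,7,8,9,10,11,12,13,14,15,16,17,18,19,20,21,22,23,24,25,26,27,28,29,30,31
d: 4,4,4,4,4,4,4,4,4,4,4,4,4,4,4,4,4,4,4,4,4,4,4,4,4,4,4,4,4,4,4,4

steps = 8; useful = 162; efficiency = 162/256 = 81/128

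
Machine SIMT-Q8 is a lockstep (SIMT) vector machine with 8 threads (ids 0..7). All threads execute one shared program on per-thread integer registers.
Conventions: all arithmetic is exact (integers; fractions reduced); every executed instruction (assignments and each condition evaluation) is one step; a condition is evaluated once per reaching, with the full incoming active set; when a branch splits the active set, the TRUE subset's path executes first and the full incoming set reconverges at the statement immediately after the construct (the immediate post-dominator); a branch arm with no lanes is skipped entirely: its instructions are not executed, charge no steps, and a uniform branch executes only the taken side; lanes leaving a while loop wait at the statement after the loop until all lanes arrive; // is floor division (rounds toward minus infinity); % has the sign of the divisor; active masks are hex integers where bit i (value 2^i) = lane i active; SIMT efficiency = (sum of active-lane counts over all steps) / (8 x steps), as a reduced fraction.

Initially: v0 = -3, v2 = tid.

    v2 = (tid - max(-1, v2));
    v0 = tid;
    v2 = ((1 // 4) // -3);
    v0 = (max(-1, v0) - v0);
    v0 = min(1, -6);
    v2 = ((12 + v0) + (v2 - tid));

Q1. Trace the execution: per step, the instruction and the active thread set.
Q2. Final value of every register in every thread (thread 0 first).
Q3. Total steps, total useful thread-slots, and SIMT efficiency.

step 0: v2 <- (tid - max(-1, v2))    0xff
step 1: v0 <- tid                    0xff
step 2: v2 <- ((1 // 4) // -3)       0xff
step 3: v0 <- (max(-1, v0) - v0)     0xff
step 4: v0 <- min(1, -6)             0xff
step 5: v2 <- ((12 + v0) + (v2 - tid)) 0xff

Answer: 6 steps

v0: -6,-6,-6,-6,-6,-6,-6,-6
v2: 6,5,4,3,2,1,0,-1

steps = 6; useful = 48; efficiency = 48/48 = 1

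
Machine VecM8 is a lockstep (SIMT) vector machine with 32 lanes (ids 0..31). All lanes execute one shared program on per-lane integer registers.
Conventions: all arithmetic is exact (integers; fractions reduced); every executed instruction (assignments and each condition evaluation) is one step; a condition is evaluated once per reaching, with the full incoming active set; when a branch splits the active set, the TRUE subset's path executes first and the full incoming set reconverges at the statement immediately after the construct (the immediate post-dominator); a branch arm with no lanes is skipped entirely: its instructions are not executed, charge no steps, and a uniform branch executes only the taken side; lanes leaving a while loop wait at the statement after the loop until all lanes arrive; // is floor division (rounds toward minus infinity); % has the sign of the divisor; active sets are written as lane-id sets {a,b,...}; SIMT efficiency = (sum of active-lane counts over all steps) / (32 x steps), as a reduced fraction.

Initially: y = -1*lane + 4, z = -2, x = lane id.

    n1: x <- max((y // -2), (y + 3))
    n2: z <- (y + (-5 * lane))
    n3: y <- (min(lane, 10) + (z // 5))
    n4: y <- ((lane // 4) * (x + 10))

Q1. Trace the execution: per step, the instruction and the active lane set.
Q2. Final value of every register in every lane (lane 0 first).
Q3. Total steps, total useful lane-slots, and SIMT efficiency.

step 0: x <- max((y // -2), (y + 3)) {0,1,2,3,4,5,6,7,8,9,10,11,12,13,14,15,16,17,18,19,20,21,22,23,24,25,26,27,28,29,30,31}
step 1: z <- (y + (-5 * lane))       {0,1,2,3,4,5,6,7,8,9,10,11,12,13,14,15,16,17,18,19,20,21,22,23,24,25,26,27,28,29,30,31}
step 2: y <- (min(lane, 10) + (z // 5)) {0,1,2,3,4,5,6,7,8,9,10,11,12,13,14,15,16,17,18,19,20,21,22,23,24,25,26,27,28,29,30,31}
step 3: y <- ((lane // 4) * (x + 10)) {0,1,2,3,4,5,6,7,8,9,10,11,12,13,14,15,16,17,18,19,20,21,22,23,24,25,26,27,28,29,30,31}

Answer: 4 steps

y: 0,0,0,0,13,12,11,11,24,24,26,26,42,42,45,45,64,64,68,68,90,90,95,95,120,120,126,126,154,154,161,161
z: 4,-2,-8,-14,-20,-26,-32,-38,-44,-50,-56,-62,-68,-74,-80,-86,-92,-98,-104,-110,-116,-122,-128,-134,-140,-146,-152,-158,-164,-170,-176,-182
x: 7,6,5,4,3,2,1,1,2,2,3,3,4,4,5,5,6,6,7,7,8,8,9,9,10,10,11,11,12,12,13,13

steps = 4; useful = 128; efficiency = 128/128 = 1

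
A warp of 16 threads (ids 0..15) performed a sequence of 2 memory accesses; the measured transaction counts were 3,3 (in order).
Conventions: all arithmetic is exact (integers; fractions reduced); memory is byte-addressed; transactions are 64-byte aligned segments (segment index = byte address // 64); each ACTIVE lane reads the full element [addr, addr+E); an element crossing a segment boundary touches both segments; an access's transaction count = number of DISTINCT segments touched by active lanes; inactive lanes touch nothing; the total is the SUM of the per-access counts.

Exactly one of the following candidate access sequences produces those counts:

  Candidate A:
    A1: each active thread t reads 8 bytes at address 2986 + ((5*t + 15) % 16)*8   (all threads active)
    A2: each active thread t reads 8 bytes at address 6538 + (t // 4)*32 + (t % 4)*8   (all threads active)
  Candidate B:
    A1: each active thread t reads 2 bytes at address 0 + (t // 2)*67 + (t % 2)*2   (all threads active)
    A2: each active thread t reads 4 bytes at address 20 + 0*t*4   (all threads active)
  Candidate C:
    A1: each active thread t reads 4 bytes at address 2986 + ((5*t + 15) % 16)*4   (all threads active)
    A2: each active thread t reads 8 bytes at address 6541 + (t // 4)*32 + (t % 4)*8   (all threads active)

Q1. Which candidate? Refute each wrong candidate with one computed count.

B: A1 gives 8 transactions, not 3
C: A1 gives 2 transactions, not 3
A: all counts match (3,3)

Answer: A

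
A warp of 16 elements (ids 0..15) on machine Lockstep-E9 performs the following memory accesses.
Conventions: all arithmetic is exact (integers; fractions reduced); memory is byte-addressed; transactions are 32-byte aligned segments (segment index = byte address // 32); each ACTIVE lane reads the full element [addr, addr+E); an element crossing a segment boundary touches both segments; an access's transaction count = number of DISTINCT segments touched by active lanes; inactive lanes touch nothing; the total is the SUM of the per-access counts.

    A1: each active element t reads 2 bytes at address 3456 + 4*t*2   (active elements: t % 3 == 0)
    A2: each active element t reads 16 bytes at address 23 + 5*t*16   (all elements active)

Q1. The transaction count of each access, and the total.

A1: 4 transactions
A2: 24 transactions

Answer: 4,24; total 28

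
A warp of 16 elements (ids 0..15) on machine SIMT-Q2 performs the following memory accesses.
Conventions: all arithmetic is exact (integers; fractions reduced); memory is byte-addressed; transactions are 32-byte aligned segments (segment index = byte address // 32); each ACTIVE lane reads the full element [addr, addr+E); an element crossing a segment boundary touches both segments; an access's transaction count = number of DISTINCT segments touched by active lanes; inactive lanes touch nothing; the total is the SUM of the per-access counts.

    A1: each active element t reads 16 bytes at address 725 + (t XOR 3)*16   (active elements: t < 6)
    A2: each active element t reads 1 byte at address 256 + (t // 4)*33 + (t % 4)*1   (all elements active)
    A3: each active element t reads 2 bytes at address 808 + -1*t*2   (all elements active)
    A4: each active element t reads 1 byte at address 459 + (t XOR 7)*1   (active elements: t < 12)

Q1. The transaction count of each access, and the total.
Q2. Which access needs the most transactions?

A1: 5 transactions
A2: 4 transactions
A3: 2 transactions
A4: 1 transaction

Answer: 5,4,2,1; total 12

Answer: A1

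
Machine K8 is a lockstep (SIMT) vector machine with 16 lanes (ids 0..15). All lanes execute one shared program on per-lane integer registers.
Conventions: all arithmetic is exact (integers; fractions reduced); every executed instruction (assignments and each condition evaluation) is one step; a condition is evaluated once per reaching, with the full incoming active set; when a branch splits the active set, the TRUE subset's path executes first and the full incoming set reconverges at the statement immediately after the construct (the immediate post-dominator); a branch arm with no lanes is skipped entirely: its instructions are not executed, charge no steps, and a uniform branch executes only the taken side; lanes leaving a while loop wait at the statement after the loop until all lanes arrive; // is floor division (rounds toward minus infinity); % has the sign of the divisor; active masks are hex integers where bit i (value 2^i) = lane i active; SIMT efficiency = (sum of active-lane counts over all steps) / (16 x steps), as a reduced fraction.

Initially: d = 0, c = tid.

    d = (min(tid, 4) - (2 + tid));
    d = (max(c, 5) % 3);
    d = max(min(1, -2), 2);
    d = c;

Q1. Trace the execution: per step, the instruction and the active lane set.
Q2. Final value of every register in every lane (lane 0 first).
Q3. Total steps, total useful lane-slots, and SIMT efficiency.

step 0: d <- (min(tid, 4) - (2 + tid)) 0xffff
step 1: d <- (max(c, 5) % 3)         0xffff
step 2: d <- max(min(1, -2), 2)      0xffff
step 3: d <- c                       0xffff

Answer: 4 steps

d: 0,1,2,3,4,5,6,7,8,9,10,11,12,13,14,15
c: 0,1,2,3,4,5,6,7,8,9,10,11,12,13,14,15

steps = 4; useful = 64; efficiency = 64/64 = 1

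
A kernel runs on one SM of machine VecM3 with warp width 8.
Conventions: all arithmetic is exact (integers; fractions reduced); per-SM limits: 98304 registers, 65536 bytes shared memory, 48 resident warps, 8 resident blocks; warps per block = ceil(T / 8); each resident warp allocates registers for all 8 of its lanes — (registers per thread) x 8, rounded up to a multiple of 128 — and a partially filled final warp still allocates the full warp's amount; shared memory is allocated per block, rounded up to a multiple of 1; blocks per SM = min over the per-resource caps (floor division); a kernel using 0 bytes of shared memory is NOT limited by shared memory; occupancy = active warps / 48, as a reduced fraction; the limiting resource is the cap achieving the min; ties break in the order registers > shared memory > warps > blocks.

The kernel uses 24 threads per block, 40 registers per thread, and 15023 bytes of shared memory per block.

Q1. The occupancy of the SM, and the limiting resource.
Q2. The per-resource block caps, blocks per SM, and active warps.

Answer: occupancy 1/4, limited by shared memory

registers: 85 blocks
shared memory: 4 blocks
warps: 16 blocks
blocks: 8 blocks

Answer: 4 blocks, 12 active warps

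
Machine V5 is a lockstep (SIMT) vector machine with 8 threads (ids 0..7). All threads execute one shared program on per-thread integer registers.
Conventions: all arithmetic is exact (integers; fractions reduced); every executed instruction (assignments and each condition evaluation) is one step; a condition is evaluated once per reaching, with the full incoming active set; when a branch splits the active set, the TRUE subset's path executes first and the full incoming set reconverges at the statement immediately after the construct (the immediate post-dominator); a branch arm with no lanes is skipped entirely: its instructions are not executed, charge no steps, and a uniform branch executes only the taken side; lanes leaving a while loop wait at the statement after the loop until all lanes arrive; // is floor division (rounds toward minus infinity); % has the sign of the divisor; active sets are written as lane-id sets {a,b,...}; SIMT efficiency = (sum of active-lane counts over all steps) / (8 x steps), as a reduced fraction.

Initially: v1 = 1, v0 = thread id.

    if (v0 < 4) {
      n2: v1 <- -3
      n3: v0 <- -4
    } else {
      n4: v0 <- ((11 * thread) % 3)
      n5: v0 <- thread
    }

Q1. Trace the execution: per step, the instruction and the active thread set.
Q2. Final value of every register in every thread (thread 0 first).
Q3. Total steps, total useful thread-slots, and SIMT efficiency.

step 0: eval (v0 < 4)                {0,1,2,3,4,5,6,7}
step 1: v1 <- -3                     {0,1,2,3}
step 2: v0 <- -4                     {0,1,2,3}
step 3: v0 <- ((11 * thread) % 3)    {4,5,6,7}
step 4: v0 <- thread                 {4,5,6,7}

Answer: 5 steps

v1: -3,-3,-3,-3,1,1,1,1
v0: -4,-4,-4,-4,4,5,6,7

steps = 5; useful = 24; efficiency = 24/40 = 3/5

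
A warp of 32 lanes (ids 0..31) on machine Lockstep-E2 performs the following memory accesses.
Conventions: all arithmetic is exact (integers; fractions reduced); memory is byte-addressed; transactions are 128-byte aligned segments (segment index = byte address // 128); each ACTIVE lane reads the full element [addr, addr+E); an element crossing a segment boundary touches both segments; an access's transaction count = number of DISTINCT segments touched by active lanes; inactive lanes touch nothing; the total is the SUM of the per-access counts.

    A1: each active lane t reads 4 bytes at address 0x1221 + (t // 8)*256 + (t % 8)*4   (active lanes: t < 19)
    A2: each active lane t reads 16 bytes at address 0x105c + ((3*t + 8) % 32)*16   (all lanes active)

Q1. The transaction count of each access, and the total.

A1: 3 transactions
A2: 5 transactions

Answer: 3,5; total 8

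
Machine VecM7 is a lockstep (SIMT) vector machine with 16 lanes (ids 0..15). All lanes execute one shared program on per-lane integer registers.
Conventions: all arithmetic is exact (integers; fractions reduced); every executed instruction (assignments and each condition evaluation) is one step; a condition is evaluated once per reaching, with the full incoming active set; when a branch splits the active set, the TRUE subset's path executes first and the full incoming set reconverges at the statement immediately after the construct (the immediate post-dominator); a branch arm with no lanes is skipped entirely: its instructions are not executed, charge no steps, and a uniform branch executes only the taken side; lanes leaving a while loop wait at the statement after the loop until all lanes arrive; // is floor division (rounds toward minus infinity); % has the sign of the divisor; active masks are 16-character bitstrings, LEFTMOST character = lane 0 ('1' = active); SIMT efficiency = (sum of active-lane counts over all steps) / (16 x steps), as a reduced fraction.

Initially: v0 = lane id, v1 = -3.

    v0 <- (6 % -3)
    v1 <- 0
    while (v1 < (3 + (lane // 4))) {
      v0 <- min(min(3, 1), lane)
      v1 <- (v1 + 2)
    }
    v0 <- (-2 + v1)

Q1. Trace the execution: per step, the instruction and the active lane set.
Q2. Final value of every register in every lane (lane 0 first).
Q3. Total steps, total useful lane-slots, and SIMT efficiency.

step 0: v0 <- (6 % -3)               1111111111111111
step 1: v1 <- 0                      1111111111111111
step 2: eval (v1 < (3 + (lane // 4))) 1111111111111111
step 3: v0 <- min(min(3, 1), lane)   1111111111111111
step 4: v1 <- (v1 + 2)               1111111111111111
step 5: eval (v1 < (3 + (lane // 4))) 1111111111111111
step 6: v0 <- min(min(3, 1), lane)   1111111111111111
step 7: v1 <- (v1 + 2)               1111111111111111
step 8: eval (v1 < (3 + (lane // 4))) 1111111111111111
step 9: v0 <- min(min(3, 1), lane)   0000000011111111
step 10: v1 <- (v1 + 2)               0000000011111111
step 11: eval (v1 < (3 + (lane // 4))) 0000000011111111
step 12: v0 <- (-2 + v1)              1111111111111111

Answer: 13 steps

v0: 2,2,2,2,2,2,2,2,4,4,4,4,4,4,4,4
v1: 4,4,4,4,4,4,4,4,6,6,6,6,6,6,6,6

steps = 13; useful = 184; efficiency = 184/208 = 23/26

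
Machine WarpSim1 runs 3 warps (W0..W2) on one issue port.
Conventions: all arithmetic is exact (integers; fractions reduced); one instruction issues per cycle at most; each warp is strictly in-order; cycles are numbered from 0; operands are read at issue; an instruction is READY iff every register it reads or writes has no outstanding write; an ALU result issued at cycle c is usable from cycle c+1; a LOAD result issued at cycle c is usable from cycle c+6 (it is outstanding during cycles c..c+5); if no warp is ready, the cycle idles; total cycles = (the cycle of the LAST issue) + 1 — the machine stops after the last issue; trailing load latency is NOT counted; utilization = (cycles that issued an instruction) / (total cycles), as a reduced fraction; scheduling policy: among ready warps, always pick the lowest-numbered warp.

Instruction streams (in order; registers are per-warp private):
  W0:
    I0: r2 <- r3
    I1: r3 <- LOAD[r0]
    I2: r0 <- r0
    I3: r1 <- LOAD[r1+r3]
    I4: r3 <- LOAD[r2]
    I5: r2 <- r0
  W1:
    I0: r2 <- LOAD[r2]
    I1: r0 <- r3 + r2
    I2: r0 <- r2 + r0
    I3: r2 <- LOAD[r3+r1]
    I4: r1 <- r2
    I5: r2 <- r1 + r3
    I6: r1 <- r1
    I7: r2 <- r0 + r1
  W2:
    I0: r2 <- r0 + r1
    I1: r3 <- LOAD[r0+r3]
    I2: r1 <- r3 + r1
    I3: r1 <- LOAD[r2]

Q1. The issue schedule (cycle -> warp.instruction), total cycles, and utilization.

cycle 0: W0.I0
cycle 1: W0.I1
cycle 2: W0.I2
cycle 3: W1.I0
cycle 4: W2.I0
cycle 5: W2.I1
cycle 6: idle
cycle 7: W0.I3
cycle 8: W0.I4
cycle 9: W0.I5
cycle 10: W1.I1
cycle 11: W1.I2
cycle 12: W1.I3
cycle 13: W2.I2
cycle 14: W2.I3
cycle 15: idle
cycle 16: idle
cycle 17: idle
cycle 18: W1.I4
cycle 19: W1.I5
cycle 20: W1.I6
cycle 21: W1.I7

Answer: 22 cycles, utilization 9/11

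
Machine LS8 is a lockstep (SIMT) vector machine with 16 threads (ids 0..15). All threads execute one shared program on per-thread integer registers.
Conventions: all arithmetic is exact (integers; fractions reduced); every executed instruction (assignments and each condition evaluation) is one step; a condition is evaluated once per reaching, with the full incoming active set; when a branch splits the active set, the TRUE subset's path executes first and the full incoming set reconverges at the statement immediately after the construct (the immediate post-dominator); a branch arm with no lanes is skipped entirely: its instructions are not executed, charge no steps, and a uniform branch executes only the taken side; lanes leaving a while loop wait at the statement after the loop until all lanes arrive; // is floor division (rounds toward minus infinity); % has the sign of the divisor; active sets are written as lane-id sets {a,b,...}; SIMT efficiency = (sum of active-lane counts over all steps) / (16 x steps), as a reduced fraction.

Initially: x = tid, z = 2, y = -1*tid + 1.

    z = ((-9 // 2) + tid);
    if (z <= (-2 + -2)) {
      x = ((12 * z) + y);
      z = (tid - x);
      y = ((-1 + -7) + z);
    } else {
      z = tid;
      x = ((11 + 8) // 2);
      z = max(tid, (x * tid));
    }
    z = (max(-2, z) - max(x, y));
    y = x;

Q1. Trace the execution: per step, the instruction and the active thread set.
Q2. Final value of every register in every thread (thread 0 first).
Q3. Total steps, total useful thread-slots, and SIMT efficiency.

step 0: z <- ((-9 // 2) + tid)       {0,1,2,3,4,5,6,7,8,9,10,11,12,13,14,15}
step 1: eval (z <= (-2 + -2))        {0,1,2,3,4,5,6,7,8,9,10,11,12,13,14,15}
step 2: x <- ((12 * z) + y)          {0,1}
step 3: z <- (tid - x)               {0,1}
step 4: y <- ((-1 + -7) + z)         {0,1}
step 5: z <- tid                     {2,3,4,5,6,7,8,9,10,11,12,13,14,15}
step 6: x <- ((11 + 8) // 2)         {2,3,4,5,6,7,8,9,10,11,12,13,14,15}
step 7: z <- max(tid, (x * tid))     {2,3,4,5,6,7,8,9,10,11,12,13,14,15}
step 8: z <- (max(-2, z) - max(x, y)) {0,1,2,3,4,5,6,7,8,9,10,11,12,13,14,15}
step 9: y <- x                       {0,1,2,3,4,5,6,7,8,9,10,11,12,13,14,15}

Answer: 10 steps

x: -59,-48,9,9,9,9,9,9,9,9,9,9,9,9,9,9
z: 8,8,9,18,27,36,45,54,63,72,81,90,99,108,117,126
y: -59,-48,9,9,9,9,9,9,9,9,9,9,9,9,9,9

steps = 10; useful = 112; efficiency = 112/160 = 7/10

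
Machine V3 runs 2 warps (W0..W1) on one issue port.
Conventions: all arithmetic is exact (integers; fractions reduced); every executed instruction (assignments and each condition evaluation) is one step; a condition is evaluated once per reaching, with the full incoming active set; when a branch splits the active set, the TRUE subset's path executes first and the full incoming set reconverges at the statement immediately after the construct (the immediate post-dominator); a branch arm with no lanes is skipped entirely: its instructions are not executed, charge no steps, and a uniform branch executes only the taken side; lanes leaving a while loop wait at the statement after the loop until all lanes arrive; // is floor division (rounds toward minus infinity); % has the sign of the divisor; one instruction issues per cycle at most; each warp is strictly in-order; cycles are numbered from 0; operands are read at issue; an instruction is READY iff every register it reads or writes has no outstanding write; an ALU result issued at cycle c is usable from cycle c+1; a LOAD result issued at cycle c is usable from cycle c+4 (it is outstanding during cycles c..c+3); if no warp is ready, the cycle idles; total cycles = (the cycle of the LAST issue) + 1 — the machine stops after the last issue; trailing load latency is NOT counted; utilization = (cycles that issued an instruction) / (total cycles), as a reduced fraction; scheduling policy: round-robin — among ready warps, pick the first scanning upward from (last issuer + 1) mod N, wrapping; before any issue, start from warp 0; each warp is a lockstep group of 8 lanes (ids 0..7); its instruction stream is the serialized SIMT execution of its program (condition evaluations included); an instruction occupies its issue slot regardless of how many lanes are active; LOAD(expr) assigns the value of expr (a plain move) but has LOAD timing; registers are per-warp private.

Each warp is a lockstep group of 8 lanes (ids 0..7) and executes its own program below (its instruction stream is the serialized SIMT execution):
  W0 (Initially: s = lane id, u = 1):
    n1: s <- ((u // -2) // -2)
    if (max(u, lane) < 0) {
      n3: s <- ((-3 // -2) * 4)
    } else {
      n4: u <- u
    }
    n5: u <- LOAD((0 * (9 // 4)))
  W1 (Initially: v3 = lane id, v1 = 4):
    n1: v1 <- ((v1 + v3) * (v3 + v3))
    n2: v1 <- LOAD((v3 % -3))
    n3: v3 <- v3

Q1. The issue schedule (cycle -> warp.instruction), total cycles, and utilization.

cycle 0: W0.I0
cycle 1: W1.I0
cycle 2: W0.I1
cycle 3: W1.I1
cycle 4: W0.I2
cycle 5: W1.I2
cycle 6: W0.I3

Answer: 7 cycles, utilization 1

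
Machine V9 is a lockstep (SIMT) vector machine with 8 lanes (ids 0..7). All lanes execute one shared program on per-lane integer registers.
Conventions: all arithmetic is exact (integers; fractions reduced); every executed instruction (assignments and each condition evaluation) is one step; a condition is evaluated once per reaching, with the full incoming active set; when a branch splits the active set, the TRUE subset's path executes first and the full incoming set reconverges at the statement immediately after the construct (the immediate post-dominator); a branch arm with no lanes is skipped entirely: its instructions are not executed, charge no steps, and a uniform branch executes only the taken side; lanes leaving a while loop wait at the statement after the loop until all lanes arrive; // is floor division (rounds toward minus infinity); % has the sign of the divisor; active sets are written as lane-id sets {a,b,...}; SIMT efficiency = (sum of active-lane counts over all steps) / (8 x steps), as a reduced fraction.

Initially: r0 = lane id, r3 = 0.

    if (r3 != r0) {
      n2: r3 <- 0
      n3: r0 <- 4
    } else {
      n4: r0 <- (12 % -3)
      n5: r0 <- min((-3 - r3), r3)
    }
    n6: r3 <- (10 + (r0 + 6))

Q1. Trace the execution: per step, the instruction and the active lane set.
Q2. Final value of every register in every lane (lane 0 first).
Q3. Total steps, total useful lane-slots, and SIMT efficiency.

step 0: eval (r3 != r0)              {0,1,2,3,4,5,6,7}
step 1: r3 <- 0                      {1,2,3,4,5,6,7}
step 2: r0 <- 4                      {1,2,3,4,5,6,7}
step 3: r0 <- (12 % -3)              {0}
step 4: r0 <- min((-3 - r3), r3)     {0}
step 5: r3 <- (10 + (r0 + 6))        {0,1,2,3,4,5,6,7}

Answer: 6 steps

r0: -3,4,4,4,4,4,4,4
r3: 13,20,20,20,20,20,20,20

steps = 6; useful = 32; efficiency = 32/48 = 2/3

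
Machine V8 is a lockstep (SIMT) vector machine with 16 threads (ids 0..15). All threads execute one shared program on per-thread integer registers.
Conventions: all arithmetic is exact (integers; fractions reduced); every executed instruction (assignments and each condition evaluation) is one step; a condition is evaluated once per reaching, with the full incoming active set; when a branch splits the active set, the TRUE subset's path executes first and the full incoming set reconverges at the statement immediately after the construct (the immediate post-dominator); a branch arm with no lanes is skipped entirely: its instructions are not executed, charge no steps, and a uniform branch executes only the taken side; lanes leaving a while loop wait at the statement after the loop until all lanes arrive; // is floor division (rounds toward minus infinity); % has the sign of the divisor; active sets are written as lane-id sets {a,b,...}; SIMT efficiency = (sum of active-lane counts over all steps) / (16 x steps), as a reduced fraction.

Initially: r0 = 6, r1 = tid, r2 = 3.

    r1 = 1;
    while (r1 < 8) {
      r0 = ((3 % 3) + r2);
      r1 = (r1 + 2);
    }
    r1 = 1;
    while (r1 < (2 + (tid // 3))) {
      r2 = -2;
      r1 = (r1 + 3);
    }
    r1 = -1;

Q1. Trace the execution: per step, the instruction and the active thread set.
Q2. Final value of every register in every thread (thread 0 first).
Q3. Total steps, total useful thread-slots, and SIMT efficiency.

step 0: r1 <- 1                      {0,1,2,3,4,5,6,7,8,9,10,11,12,13,14,15}
step 1: eval (r1 < 8)                {0,1,2,3,4,5,6,7,8,9,10,11,12,13,14,15}
step 2: r0 <- ((3 % 3) + r2)         {0,1,2,3,4,5,6,7,8,9,10,11,12,13,14,15}
step 3: r1 <- (r1 + 2)               {0,1,2,3,4,5,6,7,8,9,10,11,12,13,14,15}
step 4: eval (r1 < 8)                {0,1,2,3,4,5,6,7,8,9,10,11,12,13,14,15}
step 5: r0 <- ((3 % 3) + r2)         {0,1,2,3,4,5,6,7,8,9,10,11,12,13,14,15}
step 6: r1 <- (r1 + 2)               {0,1,2,3,4,5,6,7,8,9,10,11,12,13,14,15}
step 7: eval (r1 < 8)                {0,1,2,3,4,5,6,7,8,9,10,11,12,13,14,15}
step 8: r0 <- ((3 % 3) + r2)         {0,1,2,3,4,5,6,7,8,9,10,11,12,13,14,15}
step 9: r1 <- (r1 + 2)               {0,1,2,3,4,5,6,7,8,9,10,11,12,13,14,15}
step 10: eval (r1 < 8)                {0,1,2,3,4,5,6,7,8,9,10,11,12,13,14,15}
step 11: r0 <- ((3 % 3) + r2)         {0,1,2,3,4,5,6,7,8,9,10,11,12,13,14,15}
step 12: r1 <- (r1 + 2)               {0,1,2,3,4,5,6,7,8,9,10,11,12,13,14,15}
step 13: eval (r1 < 8)                {0,1,2,3,4,5,6,7,8,9,10,11,12,13,14,15}
step 14: r1 <- 1                      {0,1,2,3,4,5,6,7,8,9,10,11,12,13,14,15}
step 15: eval (r1 < (2 + (tid // 3))) {0,1,2,3,4,5,6,7,8,9,10,11,12,13,14,15}
step 16: r2 <- -2                     {0,1,2,3,4,5,6,7,8,9,10,11,12,13,14,15}
step 17: r1 <- (r1 + 3)               {0,1,2,3,4,5,6,7,8,9,10,11,12,13,14,15}
step 18: eval (r1 < (2 + (tid // 3))) {0,1,2,3,4,5,6,7,8,9,10,11,12,13,14,15}
step 19: r2 <- -2                     {9,10,11,12,13,14,15}
step 20: r1 <- (r1 + 3)               {9,10,11,12,13,14,15}
step 21: eval (r1 < (2 + (tid // 3))) {9,10,11,12,13,14,15}
step 22: r1 <- -1                     {0,1,2,3,4,5,6,7,8,9,10,11,12,13,14,15}

Answer: 23 steps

r0: 3,3,3,3,3,3,3,3,3,3,3,3,3,3,3,3
r1: -1,-1,-1,-1,-1,-1,-1,-1,-1,-1,-1,-1,-1,-1,-1,-1
r2: -2,-2,-2,-2,-2,-2,-2,-2,-2,-2,-2,-2,-2,-2,-2,-2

steps = 23; useful = 341; efficiency = 341/368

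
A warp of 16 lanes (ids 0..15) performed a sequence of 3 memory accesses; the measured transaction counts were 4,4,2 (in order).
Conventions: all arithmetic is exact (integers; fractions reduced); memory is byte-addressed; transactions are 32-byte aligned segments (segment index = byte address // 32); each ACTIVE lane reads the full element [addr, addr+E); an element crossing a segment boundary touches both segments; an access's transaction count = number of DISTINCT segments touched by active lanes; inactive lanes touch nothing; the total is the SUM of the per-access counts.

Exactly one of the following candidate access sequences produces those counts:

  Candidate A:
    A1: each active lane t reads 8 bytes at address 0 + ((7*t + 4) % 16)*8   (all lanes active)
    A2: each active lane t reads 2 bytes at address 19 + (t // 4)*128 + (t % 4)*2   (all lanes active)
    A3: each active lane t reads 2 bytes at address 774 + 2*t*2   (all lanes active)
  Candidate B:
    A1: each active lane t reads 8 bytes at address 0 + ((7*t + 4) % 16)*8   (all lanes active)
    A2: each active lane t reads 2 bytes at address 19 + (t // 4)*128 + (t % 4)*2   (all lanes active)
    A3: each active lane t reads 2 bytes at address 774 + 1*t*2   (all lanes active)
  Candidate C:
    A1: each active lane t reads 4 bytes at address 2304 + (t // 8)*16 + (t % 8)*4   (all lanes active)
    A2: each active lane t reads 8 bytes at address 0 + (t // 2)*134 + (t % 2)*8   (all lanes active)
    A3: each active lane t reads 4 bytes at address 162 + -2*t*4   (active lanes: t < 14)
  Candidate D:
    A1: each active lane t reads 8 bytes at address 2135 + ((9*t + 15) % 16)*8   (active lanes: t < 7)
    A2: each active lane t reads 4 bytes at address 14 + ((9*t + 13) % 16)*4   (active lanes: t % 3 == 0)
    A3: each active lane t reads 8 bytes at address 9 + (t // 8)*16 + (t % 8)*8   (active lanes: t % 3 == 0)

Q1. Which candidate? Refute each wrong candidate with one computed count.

A: A3 gives 3 transactions, not 2
C: A1 gives 2 transactions, not 4
D: A1 gives 5 transactions, not 4
B: all counts match (4,4,2)

Answer: B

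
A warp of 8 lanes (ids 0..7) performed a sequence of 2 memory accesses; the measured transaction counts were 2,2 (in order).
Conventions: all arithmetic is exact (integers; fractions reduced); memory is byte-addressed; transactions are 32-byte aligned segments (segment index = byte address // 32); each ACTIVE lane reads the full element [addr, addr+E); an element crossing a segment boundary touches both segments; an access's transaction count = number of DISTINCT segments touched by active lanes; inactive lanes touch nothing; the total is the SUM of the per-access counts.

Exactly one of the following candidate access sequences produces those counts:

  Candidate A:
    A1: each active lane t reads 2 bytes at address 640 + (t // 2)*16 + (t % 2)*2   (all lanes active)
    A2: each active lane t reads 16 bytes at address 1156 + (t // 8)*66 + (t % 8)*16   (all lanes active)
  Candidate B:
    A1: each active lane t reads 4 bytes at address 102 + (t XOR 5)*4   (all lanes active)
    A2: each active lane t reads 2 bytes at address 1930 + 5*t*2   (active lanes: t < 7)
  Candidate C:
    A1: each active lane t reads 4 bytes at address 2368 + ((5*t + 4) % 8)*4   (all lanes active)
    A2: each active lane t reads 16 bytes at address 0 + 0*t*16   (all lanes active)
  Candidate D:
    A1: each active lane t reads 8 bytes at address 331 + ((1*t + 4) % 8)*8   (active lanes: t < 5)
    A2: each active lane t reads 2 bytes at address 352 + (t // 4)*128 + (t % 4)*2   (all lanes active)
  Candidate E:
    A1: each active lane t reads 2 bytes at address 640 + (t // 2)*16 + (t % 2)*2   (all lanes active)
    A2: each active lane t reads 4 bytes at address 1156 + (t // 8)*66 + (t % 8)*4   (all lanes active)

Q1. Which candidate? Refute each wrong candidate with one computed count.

A: A2 gives 5 transactions, not 2
B: A2 gives 3 transactions, not 2
C: A1 gives 1 transaction, not 2
D: A1 gives 3 transactions, not 2
E: all counts match (2,2)

Answer: E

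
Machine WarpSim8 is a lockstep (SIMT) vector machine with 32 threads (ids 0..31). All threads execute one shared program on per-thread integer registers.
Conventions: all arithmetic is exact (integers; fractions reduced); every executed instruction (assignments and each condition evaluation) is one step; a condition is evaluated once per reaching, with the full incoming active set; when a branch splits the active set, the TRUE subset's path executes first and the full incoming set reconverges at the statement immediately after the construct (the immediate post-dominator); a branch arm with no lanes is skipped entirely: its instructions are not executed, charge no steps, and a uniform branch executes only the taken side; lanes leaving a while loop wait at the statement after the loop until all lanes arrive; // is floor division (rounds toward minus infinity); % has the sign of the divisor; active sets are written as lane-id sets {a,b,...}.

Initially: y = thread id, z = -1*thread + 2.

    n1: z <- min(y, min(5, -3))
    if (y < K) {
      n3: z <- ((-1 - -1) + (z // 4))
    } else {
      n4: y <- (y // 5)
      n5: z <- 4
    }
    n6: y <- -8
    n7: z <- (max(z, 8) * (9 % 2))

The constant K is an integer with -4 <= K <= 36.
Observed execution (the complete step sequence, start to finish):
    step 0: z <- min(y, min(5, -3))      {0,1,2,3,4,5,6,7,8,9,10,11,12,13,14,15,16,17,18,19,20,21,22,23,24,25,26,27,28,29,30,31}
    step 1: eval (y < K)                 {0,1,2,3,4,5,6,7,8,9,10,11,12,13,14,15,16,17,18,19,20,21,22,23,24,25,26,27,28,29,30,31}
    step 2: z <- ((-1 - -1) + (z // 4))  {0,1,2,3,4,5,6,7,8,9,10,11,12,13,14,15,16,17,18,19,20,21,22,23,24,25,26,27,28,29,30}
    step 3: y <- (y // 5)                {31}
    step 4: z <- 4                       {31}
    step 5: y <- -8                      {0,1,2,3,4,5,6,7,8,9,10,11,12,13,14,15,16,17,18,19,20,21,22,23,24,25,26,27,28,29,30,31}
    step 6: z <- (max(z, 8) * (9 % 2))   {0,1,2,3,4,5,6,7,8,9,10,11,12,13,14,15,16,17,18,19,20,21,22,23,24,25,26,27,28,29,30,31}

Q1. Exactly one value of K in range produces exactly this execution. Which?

Answer: K = 31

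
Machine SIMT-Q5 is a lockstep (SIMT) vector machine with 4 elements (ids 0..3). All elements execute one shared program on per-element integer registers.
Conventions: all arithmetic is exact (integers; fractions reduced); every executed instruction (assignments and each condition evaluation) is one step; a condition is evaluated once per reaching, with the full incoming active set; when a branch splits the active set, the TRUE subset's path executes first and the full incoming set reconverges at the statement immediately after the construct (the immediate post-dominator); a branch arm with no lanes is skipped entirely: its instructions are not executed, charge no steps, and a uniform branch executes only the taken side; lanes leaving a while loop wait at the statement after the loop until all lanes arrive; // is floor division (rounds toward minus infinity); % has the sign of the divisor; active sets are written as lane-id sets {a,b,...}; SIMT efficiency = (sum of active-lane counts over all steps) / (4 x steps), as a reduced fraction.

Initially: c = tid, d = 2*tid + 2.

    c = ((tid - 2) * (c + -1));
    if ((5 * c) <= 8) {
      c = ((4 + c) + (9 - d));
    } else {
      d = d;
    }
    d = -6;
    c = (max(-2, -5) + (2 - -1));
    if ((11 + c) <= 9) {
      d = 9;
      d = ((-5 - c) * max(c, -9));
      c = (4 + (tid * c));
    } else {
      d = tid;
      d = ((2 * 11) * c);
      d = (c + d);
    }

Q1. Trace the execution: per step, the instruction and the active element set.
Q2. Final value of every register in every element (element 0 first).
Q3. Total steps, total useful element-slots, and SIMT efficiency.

step 0: c <- ((tid - 2) * (c + -1))  {0,1,2,3}
step 1: eval ((5 * c) <= 8)          {0,1,2,3}
step 2: c <- ((4 + c) + (9 - d))     {1,2}
step 3: d <- d                       {0,3}
step 4: d <- -6                      {0,1,2,3}
step 5: c <- (max(-2, -5) + (2 - -1)) {0,1,2,3}
step 6: eval ((11 + c) <= 9)         {0,1,2,3}
step 7: d <- tid                     {0,1,2,3}
step 8: d <- ((2 * 11) * c)          {0,1,2,3}
step 9: d <- (c + d)                 {0,1,2,3}

Answer: 10 steps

c: 1,1,1,1
d: 23,23,23,23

steps = 10; useful = 36; efficiency = 36/40 = 9/10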